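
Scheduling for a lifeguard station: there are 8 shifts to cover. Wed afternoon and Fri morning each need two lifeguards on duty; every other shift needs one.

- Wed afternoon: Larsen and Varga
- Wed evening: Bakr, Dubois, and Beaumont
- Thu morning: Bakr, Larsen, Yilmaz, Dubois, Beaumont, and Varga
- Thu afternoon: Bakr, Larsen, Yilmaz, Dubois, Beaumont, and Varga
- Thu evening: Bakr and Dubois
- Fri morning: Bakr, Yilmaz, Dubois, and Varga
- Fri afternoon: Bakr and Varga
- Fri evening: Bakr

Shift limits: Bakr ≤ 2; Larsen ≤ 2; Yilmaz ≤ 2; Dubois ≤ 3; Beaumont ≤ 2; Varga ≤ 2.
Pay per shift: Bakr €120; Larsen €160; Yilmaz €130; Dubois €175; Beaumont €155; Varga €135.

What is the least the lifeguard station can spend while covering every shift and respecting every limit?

€1415

Wed afternoon can only be covered by Larsen and Varga, so that assignment is forced.
Fri evening can only be covered by Bakr, so that assignment is forced.
Picking the cheapest available lifeguard for each shift independently would cost €1265, but that ignores the shift limits.
An optimal schedule: Wed afternoon→Varga+Larsen, Wed evening→Beaumont, Thu morning→Yilmaz, Thu afternoon→Beaumont, Thu evening→Bakr, Fri morning→Yilmaz+Dubois, Fri afternoon→Varga, Fri evening→Bakr.
Total: 135 + 160 + 155 + 130 + 155 + 120 + 130 + 175 + 135 + 120 = €1415.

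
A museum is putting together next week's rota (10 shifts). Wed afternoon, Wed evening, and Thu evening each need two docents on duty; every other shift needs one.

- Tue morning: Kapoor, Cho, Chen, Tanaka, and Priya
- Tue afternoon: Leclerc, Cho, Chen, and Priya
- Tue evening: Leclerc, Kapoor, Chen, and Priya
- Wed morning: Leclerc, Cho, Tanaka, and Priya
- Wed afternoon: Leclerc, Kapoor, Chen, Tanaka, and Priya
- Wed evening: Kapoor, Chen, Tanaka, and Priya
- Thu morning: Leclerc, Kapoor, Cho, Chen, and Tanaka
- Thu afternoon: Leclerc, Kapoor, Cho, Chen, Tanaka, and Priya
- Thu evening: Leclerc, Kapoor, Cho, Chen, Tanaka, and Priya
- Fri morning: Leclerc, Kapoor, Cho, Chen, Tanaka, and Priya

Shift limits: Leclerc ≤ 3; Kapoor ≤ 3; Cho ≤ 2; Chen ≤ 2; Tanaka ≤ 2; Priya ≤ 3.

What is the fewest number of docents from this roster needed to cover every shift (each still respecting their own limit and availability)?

13 slots to fill and no one can take more than 3, so at least ⌈13/3⌉ = 5 docents are needed.
Leclerc, Kapoor, Cho, Chen, and Priya alone can cover everything: Tue morning→Kapoor, Tue afternoon→Leclerc, Tue evening→Leclerc, Wed morning→Leclerc, Wed afternoon→Chen+Priya, Wed evening→Kapoor+Chen, Thu morning→Kapoor, Thu afternoon→Cho, Thu evening→Cho+Priya, Fri morning→Priya.

5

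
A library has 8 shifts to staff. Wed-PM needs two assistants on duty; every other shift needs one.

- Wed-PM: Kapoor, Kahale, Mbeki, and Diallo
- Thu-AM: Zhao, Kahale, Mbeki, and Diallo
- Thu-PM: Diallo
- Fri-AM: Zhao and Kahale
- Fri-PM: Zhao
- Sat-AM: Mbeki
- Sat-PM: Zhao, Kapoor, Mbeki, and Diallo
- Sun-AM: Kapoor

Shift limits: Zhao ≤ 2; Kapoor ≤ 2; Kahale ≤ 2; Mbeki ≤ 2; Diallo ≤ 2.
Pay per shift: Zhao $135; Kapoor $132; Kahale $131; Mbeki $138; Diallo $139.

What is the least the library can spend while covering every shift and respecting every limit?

$1211

Thu-PM can only be covered by Diallo, so that assignment is forced.
Fri-PM can only be covered by Zhao, so that assignment is forced.
Sat-AM can only be covered by Mbeki, so that assignment is forced.
Picking the cheapest available assistant for each shift independently would cost $1201, but that ignores the shift limits.
An optimal schedule: Wed-PM→Kahale+Mbeki, Thu-AM→Kahale, Thu-PM→Diallo, Fri-AM→Zhao, Fri-PM→Zhao, Sat-AM→Mbeki, Sat-PM→Kapoor, Sun-AM→Kapoor.
Total: 131 + 138 + 131 + 139 + 135 + 135 + 138 + 132 + 132 = $1211.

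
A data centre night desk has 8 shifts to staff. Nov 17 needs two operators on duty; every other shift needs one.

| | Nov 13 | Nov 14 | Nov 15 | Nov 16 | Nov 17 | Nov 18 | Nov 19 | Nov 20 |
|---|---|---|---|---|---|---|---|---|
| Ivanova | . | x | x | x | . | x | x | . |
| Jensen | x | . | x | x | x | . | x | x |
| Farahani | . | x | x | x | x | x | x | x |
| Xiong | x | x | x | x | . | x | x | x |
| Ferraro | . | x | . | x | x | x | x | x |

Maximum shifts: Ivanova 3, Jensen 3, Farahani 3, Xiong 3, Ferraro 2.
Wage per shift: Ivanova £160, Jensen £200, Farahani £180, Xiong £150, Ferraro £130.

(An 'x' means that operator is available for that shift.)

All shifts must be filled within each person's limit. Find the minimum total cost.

£1370

Picking the cheapest available operator for each shift independently would cost £1260, but that ignores the shift limits.
An optimal schedule: Nov 13→Xiong, Nov 14→Ferraro, Nov 15→Xiong, Nov 16→Ivanova, Nov 17→Ferraro+Farahani, Nov 18→Ivanova, Nov 19→Ivanova, Nov 20→Xiong.
Total: 150 + 130 + 150 + 160 + 130 + 180 + 160 + 160 + 150 = £1370.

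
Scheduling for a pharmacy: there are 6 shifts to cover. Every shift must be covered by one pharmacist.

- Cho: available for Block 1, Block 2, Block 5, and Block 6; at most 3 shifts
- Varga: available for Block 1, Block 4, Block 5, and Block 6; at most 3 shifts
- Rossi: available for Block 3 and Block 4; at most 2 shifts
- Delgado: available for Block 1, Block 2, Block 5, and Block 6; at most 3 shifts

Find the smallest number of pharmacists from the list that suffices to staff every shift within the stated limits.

3

6 slots to fill and no one can take more than 3, so at least ⌈6/3⌉ = 2 pharmacists are needed.
No set of 2 pharmacists can cover every shift (each such set leaves at least one shift with no one available or exceeds a cap).
Cho, Varga, and Rossi alone can cover everything: Block 1→Cho, Block 2→Cho, Block 3→Rossi, Block 4→Varga, Block 5→Cho, Block 6→Varga.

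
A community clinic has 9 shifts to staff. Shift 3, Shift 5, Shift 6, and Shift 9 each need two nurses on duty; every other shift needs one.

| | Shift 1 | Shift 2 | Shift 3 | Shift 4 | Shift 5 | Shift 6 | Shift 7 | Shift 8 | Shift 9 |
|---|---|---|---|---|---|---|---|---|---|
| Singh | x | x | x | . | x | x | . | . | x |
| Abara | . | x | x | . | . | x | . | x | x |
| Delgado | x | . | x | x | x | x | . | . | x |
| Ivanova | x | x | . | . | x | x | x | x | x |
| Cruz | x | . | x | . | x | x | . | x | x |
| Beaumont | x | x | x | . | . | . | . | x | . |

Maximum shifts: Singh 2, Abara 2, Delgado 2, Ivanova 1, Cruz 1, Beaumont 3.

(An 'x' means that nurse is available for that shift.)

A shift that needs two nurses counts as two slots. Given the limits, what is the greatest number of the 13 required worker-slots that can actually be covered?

11

Total capacity across all nurses is 2+2+2+1+1+3 = 11, and 13 slots are needed, so at most 11 can be filled.
An assignment achieving 11: Shift 1→Beaumont, Shift 2→Singh, Shift 3→Abara+Beaumont, Shift 4→Delgado, Shift 5→Singh+Delgado, Shift 6→Abara+Cruz, Shift 7→Ivanova, Shift 8→Beaumont.
Loads: Singh 2/2, Abara 2/2, Delgado 2/2, Ivanova 1/1, Cruz 1/1, Beaumont 3/3.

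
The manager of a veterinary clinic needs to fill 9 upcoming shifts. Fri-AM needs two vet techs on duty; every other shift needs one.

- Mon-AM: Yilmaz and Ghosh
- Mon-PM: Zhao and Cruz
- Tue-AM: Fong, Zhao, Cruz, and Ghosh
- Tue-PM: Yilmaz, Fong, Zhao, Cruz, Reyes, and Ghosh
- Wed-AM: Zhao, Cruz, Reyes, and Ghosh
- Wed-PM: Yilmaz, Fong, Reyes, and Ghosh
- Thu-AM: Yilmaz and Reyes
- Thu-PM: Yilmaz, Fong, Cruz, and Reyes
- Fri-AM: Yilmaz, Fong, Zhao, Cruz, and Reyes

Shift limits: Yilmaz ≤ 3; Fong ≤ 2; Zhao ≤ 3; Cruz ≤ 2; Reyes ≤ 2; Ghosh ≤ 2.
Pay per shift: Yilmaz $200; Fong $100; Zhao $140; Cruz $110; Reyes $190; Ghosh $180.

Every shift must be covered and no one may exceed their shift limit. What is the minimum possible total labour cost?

Picking the cheapest available vet tech for each shift independently would cost $1200, but that ignores the shift limits.
An optimal schedule: Mon-AM→Ghosh, Mon-PM→Cruz, Tue-AM→Fong, Tue-PM→Zhao, Wed-AM→Zhao, Wed-PM→Ghosh, Thu-AM→Reyes, Thu-PM→Fong, Fri-AM→Cruz+Zhao.
Total: 180 + 110 + 100 + 140 + 140 + 180 + 190 + 100 + 110 + 140 = $1390.

$1390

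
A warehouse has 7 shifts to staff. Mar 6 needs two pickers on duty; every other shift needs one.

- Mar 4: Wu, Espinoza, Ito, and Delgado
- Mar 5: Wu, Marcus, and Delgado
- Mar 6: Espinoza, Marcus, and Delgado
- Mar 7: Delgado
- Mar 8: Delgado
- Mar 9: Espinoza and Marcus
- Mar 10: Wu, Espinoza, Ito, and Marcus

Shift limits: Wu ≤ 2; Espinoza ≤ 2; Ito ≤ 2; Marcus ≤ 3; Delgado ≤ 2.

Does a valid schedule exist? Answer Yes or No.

Mar 7 can only be covered by Delgado, so that assignment is forced.
Mar 8 can only be covered by Delgado, so that assignment is forced.
One valid schedule: Mar 4→Wu, Mar 5→Wu, Mar 6→Espinoza+Marcus, Mar 7→Delgado, Mar 8→Delgado, Mar 9→Espinoza, Mar 10→Ito.
Loads: Wu 2/2, Espinoza 2/2, Ito 1/2, Marcus 1/3, Delgado 2/2 — all within limits.

Yes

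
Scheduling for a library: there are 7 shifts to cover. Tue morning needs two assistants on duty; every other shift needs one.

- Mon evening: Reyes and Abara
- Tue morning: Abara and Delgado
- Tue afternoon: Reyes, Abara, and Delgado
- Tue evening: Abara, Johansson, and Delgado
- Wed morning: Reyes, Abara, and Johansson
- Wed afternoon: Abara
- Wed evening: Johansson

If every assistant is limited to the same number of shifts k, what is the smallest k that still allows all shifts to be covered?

With 4 assistants and 8 worker-slots to fill, someone must work at least ⌈8/4⌉ = 2 shifts, so k ≥ 2.
k = 2 works: Mon evening→Reyes, Tue morning→Abara+Delgado, Tue afternoon→Reyes, Tue evening→Delgado, Wed morning→Johansson, Wed afternoon→Abara, Wed evening→Johansson.
Loads: Reyes 2, Abara 2, Johansson 2, Delgado 2 — all ≤ 2.

2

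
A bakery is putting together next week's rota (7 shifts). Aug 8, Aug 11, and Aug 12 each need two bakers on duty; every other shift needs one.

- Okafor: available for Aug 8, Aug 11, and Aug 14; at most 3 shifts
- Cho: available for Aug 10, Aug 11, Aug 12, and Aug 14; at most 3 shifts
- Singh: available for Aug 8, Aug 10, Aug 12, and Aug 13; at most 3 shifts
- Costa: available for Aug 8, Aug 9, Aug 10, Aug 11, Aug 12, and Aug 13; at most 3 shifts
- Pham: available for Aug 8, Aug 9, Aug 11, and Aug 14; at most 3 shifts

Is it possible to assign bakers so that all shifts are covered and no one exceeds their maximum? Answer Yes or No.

One valid schedule: Aug 8→Okafor+Singh, Aug 9→Costa, Aug 10→Cho, Aug 11→Okafor+Cho, Aug 12→Cho+Singh, Aug 13→Singh, Aug 14→Okafor.
Loads: Okafor 3/3, Cho 3/3, Singh 3/3, Costa 1/3, Pham 0/3 — all within limits.

Yes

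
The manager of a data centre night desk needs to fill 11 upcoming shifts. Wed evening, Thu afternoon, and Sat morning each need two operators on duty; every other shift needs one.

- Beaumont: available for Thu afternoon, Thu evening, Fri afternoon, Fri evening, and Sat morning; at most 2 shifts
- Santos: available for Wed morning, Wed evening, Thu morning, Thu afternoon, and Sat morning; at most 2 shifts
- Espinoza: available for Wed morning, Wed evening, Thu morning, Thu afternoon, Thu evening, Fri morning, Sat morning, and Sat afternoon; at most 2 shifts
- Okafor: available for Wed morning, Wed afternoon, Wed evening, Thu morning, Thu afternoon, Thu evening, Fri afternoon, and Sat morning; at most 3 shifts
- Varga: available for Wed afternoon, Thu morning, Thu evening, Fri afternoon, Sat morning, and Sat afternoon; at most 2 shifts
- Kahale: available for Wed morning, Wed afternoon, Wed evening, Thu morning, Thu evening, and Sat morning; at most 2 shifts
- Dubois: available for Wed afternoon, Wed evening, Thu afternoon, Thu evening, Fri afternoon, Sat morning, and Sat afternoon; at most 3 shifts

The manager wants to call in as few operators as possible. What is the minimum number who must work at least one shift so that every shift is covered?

6

14 slots to fill and no one can take more than 3, so at least ⌈14/3⌉ = 5 operators are needed.
Any 5 operators together have capacity at most 3+3+2+2+2 = 12 < 14 slots, so 5 can never suffice.
Beaumont, Santos, Espinoza, Okafor, Varga, and Dubois alone can cover everything: Wed morning→Santos, Wed afternoon→Okafor, Wed evening→Okafor+Dubois, Thu morning→Santos, Thu afternoon→Okafor+Dubois, Thu evening→Varga, Fri morning→Espinoza, Fri afternoon→Beaumont, Fri evening→Beaumont, Sat morning→Varga+Dubois, Sat afternoon→Espinoza.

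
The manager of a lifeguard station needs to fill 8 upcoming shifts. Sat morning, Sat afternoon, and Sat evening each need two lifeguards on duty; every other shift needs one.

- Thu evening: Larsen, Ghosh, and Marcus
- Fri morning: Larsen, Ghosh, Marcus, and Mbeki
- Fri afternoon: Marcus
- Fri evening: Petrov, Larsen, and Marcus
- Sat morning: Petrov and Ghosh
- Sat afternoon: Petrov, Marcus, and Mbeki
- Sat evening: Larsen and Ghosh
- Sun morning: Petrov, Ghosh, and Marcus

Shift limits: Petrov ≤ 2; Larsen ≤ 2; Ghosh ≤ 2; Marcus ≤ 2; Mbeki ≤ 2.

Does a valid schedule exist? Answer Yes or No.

Total capacity is 2+2+2+2+2 = 10 but 11 worker-slots are needed — infeasible.

No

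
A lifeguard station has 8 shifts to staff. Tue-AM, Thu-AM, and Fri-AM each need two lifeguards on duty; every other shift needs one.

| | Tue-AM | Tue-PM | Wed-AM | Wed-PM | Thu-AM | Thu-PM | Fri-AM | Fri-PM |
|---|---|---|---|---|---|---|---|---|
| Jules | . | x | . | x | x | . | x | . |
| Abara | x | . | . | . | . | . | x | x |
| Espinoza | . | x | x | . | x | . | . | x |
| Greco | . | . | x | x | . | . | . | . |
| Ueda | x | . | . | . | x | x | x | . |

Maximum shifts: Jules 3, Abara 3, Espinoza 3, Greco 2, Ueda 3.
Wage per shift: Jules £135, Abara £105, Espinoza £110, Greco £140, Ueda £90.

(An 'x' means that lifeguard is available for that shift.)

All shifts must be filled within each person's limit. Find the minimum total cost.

£1185

Tue-AM can only be covered by Abara and Ueda, so that assignment is forced.
Thu-PM can only be covered by Ueda, so that assignment is forced.
Picking the cheapest available lifeguard for each shift independently would cost £1140, but that ignores the shift limits.
An optimal schedule: Tue-AM→Ueda+Abara, Tue-PM→Espinoza, Wed-AM→Espinoza, Wed-PM→Jules, Thu-AM→Ueda+Espinoza, Thu-PM→Ueda, Fri-AM→Abara+Jules, Fri-PM→Abara.
Total: 90 + 105 + 110 + 110 + 135 + 90 + 110 + 90 + 105 + 135 + 105 = £1185.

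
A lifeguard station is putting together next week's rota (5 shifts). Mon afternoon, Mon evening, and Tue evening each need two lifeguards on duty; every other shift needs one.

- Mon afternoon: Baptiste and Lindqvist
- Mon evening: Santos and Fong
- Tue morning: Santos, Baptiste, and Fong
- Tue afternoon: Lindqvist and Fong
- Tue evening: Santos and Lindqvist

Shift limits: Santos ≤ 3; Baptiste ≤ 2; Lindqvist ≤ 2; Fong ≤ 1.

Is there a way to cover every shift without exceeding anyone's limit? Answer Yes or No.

Total capacity is 8 and 8 slots are needed, so capacity alone doesn't rule it out.
Shifts {Mon afternoon, Mon evening, Tue afternoon, Tue evening} need 7 worker-slots in total, but the lifeguards available for any of those shifts (Santos, Baptiste, Lindqvist, and Fong) can supply at most 6 among them. So no valid schedule exists.

No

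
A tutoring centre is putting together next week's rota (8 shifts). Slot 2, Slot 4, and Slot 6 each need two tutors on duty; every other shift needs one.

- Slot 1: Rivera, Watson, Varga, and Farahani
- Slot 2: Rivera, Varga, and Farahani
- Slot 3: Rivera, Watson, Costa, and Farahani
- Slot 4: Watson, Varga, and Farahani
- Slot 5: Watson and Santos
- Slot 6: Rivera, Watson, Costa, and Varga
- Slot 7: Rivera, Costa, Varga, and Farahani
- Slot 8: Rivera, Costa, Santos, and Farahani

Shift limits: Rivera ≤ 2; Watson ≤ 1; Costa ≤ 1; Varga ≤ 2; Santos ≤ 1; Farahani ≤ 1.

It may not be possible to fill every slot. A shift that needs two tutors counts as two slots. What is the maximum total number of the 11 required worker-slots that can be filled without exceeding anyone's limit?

Total capacity across all tutors is 2+1+1+2+1+1 = 8, and 11 slots are needed, so at most 8 can be filled.
An assignment achieving 8: Slot 1→Rivera, Slot 2→Rivera+Varga, Slot 3→Costa, Slot 4→Varga+Farahani, Slot 5→Watson, Slot 8→Santos.
Loads: Rivera 2/2, Watson 1/1, Costa 1/1, Varga 2/2, Santos 1/1, Farahani 1/1.

8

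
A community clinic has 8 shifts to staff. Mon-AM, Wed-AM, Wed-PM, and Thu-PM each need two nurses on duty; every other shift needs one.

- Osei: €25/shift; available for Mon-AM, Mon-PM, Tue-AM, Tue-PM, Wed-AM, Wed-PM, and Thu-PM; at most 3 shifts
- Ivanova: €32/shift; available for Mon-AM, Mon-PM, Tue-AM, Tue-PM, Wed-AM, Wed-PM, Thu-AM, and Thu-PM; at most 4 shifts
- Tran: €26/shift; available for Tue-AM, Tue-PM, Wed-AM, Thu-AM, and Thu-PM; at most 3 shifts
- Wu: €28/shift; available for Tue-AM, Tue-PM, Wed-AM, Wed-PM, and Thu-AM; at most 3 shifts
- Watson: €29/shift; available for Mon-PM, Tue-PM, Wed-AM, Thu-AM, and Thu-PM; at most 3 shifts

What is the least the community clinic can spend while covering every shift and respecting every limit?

Mon-AM can only be covered by Osei and Ivanova, so that assignment is forced.
Picking the cheapest available nurse for each shift independently would cost €313, but that ignores the shift limits.
An optimal schedule: Mon-AM→Osei+Ivanova, Mon-PM→Osei, Tue-AM→Tran, Tue-PM→Wu, Wed-AM→Wu+Watson, Wed-PM→Osei+Wu, Thu-AM→Tran, Thu-PM→Tran+Watson.
Total: 25 + 32 + 25 + 26 + 28 + 28 + 29 + 25 + 28 + 26 + 26 + 29 = €327.

€327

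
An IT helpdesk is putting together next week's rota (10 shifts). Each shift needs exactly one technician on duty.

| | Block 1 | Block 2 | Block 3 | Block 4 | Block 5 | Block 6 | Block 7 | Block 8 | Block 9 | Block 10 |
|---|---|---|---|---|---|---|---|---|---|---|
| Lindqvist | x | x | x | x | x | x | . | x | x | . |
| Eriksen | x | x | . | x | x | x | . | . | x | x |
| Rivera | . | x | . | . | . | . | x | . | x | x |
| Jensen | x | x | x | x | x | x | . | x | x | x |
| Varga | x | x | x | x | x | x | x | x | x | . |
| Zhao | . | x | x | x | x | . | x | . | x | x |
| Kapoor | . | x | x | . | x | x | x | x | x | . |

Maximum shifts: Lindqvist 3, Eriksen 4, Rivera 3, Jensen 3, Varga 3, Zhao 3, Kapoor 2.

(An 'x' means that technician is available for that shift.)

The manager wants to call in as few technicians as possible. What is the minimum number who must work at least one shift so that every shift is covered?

3

10 slots to fill and no one can take more than 4, so at least ⌈10/4⌉ = 3 technicians are needed.
Lindqvist, Eriksen, and Rivera alone can cover everything: Block 1→Lindqvist, Block 2→Rivera, Block 3→Lindqvist, Block 4→Eriksen, Block 5→Eriksen, Block 6→Eriksen, Block 7→Rivera, Block 8→Lindqvist, Block 9→Rivera, Block 10→Eriksen.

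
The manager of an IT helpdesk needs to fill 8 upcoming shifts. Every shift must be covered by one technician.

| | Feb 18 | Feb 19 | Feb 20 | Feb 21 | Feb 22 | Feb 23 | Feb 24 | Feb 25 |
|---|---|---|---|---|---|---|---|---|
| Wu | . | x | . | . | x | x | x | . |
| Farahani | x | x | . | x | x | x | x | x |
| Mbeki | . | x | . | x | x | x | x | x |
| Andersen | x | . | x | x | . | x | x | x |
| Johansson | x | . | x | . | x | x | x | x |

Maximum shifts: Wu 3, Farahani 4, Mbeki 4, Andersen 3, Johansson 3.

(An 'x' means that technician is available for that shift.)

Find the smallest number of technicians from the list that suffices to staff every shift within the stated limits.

3

8 slots to fill and no one can take more than 4, so at least ⌈8/4⌉ = 2 technicians are needed.
No set of 2 technicians can cover every shift (each such set leaves at least one shift with no one available or exceeds a cap).
Wu, Farahani, and Andersen alone can cover everything: Feb 18→Farahani, Feb 19→Wu, Feb 20→Andersen, Feb 21→Farahani, Feb 22→Wu, Feb 23→Wu, Feb 24→Farahani, Feb 25→Farahani.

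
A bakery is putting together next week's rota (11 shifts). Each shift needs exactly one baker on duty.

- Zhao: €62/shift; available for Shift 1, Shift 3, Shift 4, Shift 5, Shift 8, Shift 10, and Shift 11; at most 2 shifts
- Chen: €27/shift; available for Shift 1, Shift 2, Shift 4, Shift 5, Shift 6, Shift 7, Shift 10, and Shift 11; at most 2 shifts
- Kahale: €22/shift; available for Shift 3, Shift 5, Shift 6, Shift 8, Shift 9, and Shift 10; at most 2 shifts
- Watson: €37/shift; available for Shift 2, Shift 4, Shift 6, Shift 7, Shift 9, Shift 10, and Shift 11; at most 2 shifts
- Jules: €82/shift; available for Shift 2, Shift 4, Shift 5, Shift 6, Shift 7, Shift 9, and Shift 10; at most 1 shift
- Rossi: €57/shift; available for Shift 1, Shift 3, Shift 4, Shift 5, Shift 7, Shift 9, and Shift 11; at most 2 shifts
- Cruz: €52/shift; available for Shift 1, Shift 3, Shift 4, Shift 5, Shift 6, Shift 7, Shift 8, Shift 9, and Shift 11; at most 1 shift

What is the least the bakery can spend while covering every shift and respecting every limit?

Picking the cheapest available baker for each shift independently would cost €267, but that ignores the shift limits.
An optimal schedule: Shift 1→Chen, Shift 2→Chen, Shift 3→Kahale, Shift 4→Rossi, Shift 5→Zhao, Shift 6→Watson, Shift 7→Watson, Shift 8→Kahale, Shift 9→Cruz, Shift 10→Zhao, Shift 11→Rossi.
Total: 27 + 27 + 22 + 57 + 62 + 37 + 37 + 22 + 52 + 62 + 57 = €462.

€462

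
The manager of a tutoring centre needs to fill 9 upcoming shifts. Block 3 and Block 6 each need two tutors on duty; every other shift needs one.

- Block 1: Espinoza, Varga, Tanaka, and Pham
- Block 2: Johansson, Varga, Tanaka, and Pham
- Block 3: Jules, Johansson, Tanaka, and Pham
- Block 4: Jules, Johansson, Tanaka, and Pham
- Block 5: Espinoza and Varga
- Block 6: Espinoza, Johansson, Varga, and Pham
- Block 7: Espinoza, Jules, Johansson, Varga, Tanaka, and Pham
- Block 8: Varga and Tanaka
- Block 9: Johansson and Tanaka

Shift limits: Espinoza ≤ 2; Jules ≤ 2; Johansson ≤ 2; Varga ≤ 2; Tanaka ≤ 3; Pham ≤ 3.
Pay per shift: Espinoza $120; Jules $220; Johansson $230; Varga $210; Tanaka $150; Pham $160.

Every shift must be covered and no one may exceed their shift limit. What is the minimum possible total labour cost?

$1810

Picking the cheapest available tutor for each shift independently would cost $1550, but that ignores the shift limits.
An optimal schedule: Block 1→Espinoza, Block 2→Tanaka, Block 3→Pham+Jules, Block 4→Pham, Block 5→Espinoza, Block 6→Pham+Varga, Block 7→Varga, Block 8→Tanaka, Block 9→Tanaka.
Total: 120 + 150 + 160 + 220 + 160 + 120 + 160 + 210 + 210 + 150 + 150 = $1810.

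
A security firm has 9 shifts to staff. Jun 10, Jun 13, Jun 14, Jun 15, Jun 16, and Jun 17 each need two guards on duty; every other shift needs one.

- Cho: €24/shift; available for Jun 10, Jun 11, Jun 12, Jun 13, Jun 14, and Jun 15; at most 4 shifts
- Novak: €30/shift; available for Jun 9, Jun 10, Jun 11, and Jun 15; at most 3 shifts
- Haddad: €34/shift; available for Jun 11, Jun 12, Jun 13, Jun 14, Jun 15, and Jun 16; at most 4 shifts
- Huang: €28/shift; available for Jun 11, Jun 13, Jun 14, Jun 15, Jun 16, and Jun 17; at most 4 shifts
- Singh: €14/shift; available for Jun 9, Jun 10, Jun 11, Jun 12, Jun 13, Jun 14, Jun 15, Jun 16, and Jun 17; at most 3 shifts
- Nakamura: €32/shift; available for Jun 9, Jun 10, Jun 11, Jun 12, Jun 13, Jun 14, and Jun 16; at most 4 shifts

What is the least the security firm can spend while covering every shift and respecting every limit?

Jun 17 can only be covered by Huang and Singh, so that assignment is forced.
Picking the cheapest available guard for each shift independently would cost €278, but that ignores the shift limits.
An optimal schedule: Jun 9→Singh, Jun 10→Cho+Novak, Jun 11→Novak, Jun 12→Singh, Jun 13→Cho+Huang, Jun 14→Cho+Huang, Jun 15→Cho+Novak, Jun 16→Huang+Nakamura, Jun 17→Singh+Huang.
Total: 14 + 24 + 30 + 30 + 14 + 24 + 28 + 24 + 28 + 24 + 30 + 28 + 32 + 14 + 28 = €372.

€372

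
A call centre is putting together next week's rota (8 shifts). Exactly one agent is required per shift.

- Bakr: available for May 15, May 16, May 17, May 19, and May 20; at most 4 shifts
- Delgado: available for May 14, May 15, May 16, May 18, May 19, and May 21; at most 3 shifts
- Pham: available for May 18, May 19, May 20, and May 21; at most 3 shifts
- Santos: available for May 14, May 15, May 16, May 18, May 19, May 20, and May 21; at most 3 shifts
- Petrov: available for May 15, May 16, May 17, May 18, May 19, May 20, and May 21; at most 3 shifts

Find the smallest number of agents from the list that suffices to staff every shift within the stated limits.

3

8 slots to fill and no one can take more than 4, so at least ⌈8/4⌉ = 2 agents are needed.
Any 2 agents together have capacity at most 4+3 = 7 < 8 slots, so 2 can never suffice.
Bakr, Delgado, and Pham alone can cover everything: May 14→Delgado, May 15→Bakr, May 16→Bakr, May 17→Bakr, May 18→Delgado, May 19→Pham, May 20→Bakr, May 21→Delgado.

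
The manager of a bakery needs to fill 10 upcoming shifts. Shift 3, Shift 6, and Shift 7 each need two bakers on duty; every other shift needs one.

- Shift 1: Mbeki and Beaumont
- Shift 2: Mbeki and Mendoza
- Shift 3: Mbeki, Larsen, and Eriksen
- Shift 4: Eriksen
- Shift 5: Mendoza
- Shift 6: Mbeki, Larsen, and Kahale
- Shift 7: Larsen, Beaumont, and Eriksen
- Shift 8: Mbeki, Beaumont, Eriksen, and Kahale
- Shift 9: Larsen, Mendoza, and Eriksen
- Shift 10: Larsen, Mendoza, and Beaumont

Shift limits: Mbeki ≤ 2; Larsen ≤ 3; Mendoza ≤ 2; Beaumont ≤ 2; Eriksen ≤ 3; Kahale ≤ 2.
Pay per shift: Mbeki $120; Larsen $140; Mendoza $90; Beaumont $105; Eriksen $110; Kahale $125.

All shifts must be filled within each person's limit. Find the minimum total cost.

Shift 4 can only be covered by Eriksen, so that assignment is forced.
Shift 5 can only be covered by Mendoza, so that assignment is forced.
Picking the cheapest available baker for each shift independently would cost $1370, but that ignores the shift limits.
An optimal schedule: Shift 1→Beaumont, Shift 2→Mendoza, Shift 3→Eriksen+Mbeki, Shift 4→Eriksen, Shift 5→Mendoza, Shift 6→Mbeki+Kahale, Shift 7→Beaumont+Eriksen, Shift 8→Kahale, Shift 9→Larsen, Shift 10→Larsen.
Total: 105 + 90 + 110 + 120 + 110 + 90 + 120 + 125 + 105 + 110 + 125 + 140 + 140 = $1490.

$1490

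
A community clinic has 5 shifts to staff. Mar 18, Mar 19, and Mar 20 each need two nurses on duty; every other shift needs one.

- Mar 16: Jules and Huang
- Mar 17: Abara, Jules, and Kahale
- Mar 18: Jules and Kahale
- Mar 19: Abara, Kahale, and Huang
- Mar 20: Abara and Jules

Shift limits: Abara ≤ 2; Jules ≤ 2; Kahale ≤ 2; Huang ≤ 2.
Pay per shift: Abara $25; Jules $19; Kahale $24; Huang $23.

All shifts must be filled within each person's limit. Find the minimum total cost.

Mar 18 can only be covered by Jules and Kahale, so that assignment is forced.
Mar 20 can only be covered by Abara and Jules, so that assignment is forced.
Picking the cheapest available nurse for each shift independently would cost $172, but that ignores the shift limits.
An optimal schedule: Mar 16→Huang, Mar 17→Abara, Mar 18→Jules+Kahale, Mar 19→Kahale+Huang, Mar 20→Abara+Jules.
Total: 23 + 25 + 19 + 24 + 24 + 23 + 25 + 19 = $182.

$182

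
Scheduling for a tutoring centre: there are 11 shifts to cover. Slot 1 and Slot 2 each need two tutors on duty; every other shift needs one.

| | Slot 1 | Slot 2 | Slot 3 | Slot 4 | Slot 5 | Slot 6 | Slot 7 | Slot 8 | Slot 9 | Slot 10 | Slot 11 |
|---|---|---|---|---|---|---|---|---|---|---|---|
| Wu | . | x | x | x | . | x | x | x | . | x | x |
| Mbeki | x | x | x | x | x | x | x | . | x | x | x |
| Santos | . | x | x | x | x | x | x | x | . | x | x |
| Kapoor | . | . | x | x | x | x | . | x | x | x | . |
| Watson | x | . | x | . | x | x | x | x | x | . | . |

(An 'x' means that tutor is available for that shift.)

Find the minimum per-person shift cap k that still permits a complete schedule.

With 5 tutors and 13 worker-slots to fill, someone must work at least ⌈13/5⌉ = 3 shifts, so k ≥ 3.
k = 3 works: Slot 1→Mbeki+Watson, Slot 2→Wu+Mbeki, Slot 3→Kapoor, Slot 4→Wu, Slot 5→Santos, Slot 6→Kapoor, Slot 7→Santos, Slot 8→Santos, Slot 9→Mbeki, Slot 10→Kapoor, Slot 11→Wu.
Loads: Wu 3, Mbeki 3, Santos 3, Kapoor 3, Watson 1 — all ≤ 3.

3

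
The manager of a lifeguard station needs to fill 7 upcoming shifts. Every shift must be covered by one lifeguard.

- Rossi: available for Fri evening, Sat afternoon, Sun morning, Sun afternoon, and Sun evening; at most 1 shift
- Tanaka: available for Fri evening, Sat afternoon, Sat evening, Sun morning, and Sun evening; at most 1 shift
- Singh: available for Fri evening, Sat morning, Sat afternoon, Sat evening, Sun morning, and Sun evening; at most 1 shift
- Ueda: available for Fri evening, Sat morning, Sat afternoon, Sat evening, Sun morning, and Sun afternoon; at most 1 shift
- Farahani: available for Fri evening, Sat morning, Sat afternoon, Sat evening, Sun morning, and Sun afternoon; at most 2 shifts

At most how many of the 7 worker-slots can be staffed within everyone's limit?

Total capacity across all lifeguards is 1+1+1+1+2 = 6, and 7 slots are needed, so at most 6 can be filled.
An assignment achieving 6: Fri evening→Farahani, Sat morning→Singh, Sat afternoon→Farahani, Sat evening→Ueda, Sun afternoon→Rossi, Sun evening→Tanaka.
Loads: Rossi 1/1, Tanaka 1/1, Singh 1/1, Ueda 1/1, Farahani 2/2.

6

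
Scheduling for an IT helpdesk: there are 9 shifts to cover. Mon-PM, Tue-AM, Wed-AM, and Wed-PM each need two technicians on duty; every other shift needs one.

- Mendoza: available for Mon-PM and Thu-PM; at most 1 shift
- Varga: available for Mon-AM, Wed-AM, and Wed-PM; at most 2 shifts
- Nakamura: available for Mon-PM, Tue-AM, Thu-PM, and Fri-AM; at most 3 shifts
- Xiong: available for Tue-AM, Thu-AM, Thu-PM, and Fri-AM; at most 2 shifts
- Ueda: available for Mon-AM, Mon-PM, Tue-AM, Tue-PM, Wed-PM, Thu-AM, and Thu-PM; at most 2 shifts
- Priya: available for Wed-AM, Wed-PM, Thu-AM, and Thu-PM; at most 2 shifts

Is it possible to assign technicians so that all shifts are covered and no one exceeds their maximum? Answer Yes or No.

No

Total capacity is 1+2+3+2+2+2 = 12 but 13 worker-slots are needed — infeasible.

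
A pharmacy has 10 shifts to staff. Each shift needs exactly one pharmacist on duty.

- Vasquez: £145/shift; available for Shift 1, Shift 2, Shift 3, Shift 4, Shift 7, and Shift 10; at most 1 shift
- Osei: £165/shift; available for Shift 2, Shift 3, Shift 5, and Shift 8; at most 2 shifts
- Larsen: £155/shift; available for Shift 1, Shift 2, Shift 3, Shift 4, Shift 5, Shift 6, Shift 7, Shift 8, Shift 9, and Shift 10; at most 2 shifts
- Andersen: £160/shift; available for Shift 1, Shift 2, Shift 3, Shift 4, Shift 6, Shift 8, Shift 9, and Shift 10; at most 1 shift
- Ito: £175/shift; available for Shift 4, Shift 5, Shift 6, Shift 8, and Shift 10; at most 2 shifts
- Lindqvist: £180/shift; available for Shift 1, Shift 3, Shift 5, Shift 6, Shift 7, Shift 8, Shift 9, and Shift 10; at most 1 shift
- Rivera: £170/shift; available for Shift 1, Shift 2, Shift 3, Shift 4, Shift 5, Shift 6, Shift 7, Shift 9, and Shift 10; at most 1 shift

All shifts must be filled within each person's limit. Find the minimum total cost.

£1645

Picking the cheapest available pharmacist for each shift independently would cost £1490, but that ignores the shift limits.
An optimal schedule: Shift 1→Larsen, Shift 2→Osei, Shift 3→Lindqvist, Shift 4→Andersen, Shift 5→Osei, Shift 6→Ito, Shift 7→Vasquez, Shift 8→Ito, Shift 9→Larsen, Shift 10→Rivera.
Total: 155 + 165 + 180 + 160 + 165 + 175 + 145 + 175 + 155 + 170 = £1645.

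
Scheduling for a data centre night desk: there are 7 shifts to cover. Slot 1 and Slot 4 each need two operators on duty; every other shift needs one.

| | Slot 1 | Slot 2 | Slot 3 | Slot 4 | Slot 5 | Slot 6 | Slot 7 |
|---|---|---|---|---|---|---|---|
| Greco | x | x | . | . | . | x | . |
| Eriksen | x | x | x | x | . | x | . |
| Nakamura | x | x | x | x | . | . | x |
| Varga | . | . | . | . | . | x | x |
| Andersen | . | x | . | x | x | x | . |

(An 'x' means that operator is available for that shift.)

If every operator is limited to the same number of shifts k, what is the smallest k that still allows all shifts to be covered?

2

With 5 operators and 9 worker-slots to fill, someone must work at least ⌈9/5⌉ = 2 shifts, so k ≥ 2.
k = 2 works: Slot 1→Greco+Eriksen, Slot 2→Greco, Slot 3→Eriksen, Slot 4→Nakamura+Andersen, Slot 5→Andersen, Slot 6→Varga, Slot 7→Nakamura.
Loads: Greco 2, Eriksen 2, Nakamura 2, Varga 1, Andersen 2 — all ≤ 2.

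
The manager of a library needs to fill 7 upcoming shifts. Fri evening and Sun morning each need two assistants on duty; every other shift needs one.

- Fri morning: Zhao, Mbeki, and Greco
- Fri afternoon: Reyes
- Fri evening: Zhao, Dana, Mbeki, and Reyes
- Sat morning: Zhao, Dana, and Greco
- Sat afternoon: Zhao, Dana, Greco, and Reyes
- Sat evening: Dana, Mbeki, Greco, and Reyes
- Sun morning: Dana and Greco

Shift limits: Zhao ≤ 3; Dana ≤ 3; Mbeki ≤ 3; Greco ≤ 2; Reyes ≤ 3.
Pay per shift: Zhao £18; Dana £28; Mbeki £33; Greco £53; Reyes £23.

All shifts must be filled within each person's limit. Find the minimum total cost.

£232

Fri afternoon can only be covered by Reyes, so that assignment is forced.
Sun morning can only be covered by Dana and Greco, so that assignment is forced.
Picking the cheapest available assistant for each shift independently would cost £222, but that ignores the shift limits.
An optimal schedule: Fri morning→Zhao, Fri afternoon→Reyes, Fri evening→Reyes+Dana, Sat morning→Zhao, Sat afternoon→Zhao, Sat evening→Reyes, Sun morning→Dana+Greco.
Total: 18 + 23 + 23 + 28 + 18 + 18 + 23 + 28 + 53 = £232.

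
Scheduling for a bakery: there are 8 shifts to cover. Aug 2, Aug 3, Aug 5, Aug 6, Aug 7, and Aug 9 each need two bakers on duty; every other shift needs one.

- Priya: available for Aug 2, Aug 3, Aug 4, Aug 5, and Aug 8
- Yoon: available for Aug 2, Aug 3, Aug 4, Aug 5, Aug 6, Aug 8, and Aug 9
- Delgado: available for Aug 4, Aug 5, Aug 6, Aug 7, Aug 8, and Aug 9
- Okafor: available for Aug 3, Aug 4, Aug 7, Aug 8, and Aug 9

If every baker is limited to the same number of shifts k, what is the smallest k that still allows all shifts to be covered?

4

With 4 bakers and 14 worker-slots to fill, someone must work at least ⌈14/4⌉ = 4 shifts, so k ≥ 4.
k = 4 works: Aug 2→Priya+Yoon, Aug 3→Priya+Yoon, Aug 4→Priya, Aug 5→Priya+Yoon, Aug 6→Yoon+Delgado, Aug 7→Delgado+Okafor, Aug 8→Delgado, Aug 9→Delgado+Okafor.
Loads: Priya 4, Yoon 4, Delgado 4, Okafor 2 — all ≤ 4.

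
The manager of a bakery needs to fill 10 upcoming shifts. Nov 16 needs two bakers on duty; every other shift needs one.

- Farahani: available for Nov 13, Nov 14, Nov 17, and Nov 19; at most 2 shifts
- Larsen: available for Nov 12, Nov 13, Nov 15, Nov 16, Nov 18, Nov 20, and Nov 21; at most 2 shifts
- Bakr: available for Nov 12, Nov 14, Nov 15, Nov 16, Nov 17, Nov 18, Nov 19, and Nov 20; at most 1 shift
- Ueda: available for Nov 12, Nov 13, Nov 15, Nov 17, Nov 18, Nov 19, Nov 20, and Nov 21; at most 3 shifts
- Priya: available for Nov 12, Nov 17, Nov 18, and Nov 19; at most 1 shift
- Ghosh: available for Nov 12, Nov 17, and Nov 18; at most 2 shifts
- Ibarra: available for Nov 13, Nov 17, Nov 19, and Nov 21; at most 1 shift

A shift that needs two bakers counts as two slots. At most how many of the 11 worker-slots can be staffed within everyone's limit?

Total capacity across all bakers is 2+2+1+3+1+2+1 = 12, and 11 slots are needed, so at most 11 can be filled.
An assignment achieving 11: Nov 12→Ueda, Nov 13→Farahani, Nov 14→Farahani, Nov 15→Larsen, Nov 16→Larsen+Bakr, Nov 17→Ghosh, Nov 18→Priya, Nov 19→Ibarra, Nov 20→Ueda, Nov 21→Ueda.
Loads: Farahani 2/2, Larsen 2/2, Bakr 1/1, Ueda 3/3, Priya 1/1, Ghosh 1/2, Ibarra 1/1.

11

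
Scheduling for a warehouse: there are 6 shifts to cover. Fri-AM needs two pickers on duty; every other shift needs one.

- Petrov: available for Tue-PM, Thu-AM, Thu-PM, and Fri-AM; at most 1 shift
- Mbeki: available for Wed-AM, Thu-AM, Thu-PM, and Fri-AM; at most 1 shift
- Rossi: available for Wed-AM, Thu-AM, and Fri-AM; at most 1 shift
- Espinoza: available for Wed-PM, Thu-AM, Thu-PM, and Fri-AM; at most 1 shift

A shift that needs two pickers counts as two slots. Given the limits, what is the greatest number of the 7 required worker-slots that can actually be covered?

4

Total capacity across all pickers is 1+1+1+1 = 4, and 7 slots are needed, so at most 4 can be filled.
An assignment achieving 4: Tue-PM→Petrov, Wed-AM→Mbeki, Wed-PM→Espinoza, Thu-AM→Rossi.
Loads: Petrov 1/1, Mbeki 1/1, Rossi 1/1, Espinoza 1/1.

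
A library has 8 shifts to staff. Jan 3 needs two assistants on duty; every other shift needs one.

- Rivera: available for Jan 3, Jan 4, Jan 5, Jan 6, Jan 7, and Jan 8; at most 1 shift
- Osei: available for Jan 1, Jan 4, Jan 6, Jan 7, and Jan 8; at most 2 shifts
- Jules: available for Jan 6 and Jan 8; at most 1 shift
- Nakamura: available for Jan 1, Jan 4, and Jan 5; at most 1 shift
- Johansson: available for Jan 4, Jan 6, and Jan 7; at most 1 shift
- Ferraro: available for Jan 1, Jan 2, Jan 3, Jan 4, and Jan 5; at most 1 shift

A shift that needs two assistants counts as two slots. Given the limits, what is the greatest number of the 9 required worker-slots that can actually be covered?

7

Total capacity across all assistants is 1+2+1+1+1+1 = 7, and 9 slots are needed, so at most 7 can be filled.
An assignment achieving 7: Jan 1→Osei, Jan 2→Ferraro, Jan 3→Rivera, Jan 5→Nakamura, Jan 6→Johansson, Jan 7→Osei, Jan 8→Jules.
Loads: Rivera 1/1, Osei 2/2, Jules 1/1, Nakamura 1/1, Johansson 1/1, Ferraro 1/1.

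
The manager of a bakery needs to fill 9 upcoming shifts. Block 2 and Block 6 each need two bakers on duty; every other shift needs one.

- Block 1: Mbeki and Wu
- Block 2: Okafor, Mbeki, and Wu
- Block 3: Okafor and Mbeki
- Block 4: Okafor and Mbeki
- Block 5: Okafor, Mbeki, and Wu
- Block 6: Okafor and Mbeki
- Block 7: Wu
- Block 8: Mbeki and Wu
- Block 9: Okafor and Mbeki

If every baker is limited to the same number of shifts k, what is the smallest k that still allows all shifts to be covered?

With 3 bakers and 11 worker-slots to fill, someone must work at least ⌈11/3⌉ = 4 shifts, so k ≥ 4.
k = 4 works: Block 1→Mbeki, Block 2→Mbeki+Wu, Block 3→Okafor, Block 4→Okafor, Block 5→Wu, Block 6→Okafor+Mbeki, Block 7→Wu, Block 8→Mbeki, Block 9→Okafor.
Loads: Okafor 4, Mbeki 4, Wu 3 — all ≤ 4.

4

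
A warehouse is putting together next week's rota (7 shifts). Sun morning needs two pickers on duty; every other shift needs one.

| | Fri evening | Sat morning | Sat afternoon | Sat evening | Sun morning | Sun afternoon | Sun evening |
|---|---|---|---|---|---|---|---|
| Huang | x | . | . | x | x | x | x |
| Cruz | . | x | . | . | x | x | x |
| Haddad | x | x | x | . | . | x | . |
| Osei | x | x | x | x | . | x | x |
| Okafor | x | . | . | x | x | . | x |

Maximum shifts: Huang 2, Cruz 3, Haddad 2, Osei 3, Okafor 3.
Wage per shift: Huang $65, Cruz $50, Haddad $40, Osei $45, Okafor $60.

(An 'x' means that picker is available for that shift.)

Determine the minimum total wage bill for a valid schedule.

$375

Picking the cheapest available picker for each shift independently would cost $360, but that ignores the shift limits.
An optimal schedule: Fri evening→Osei, Sat morning→Haddad, Sat afternoon→Haddad, Sat evening→Osei, Sun morning→Cruz+Okafor, Sun afternoon→Osei, Sun evening→Cruz.
Total: 45 + 40 + 40 + 45 + 50 + 60 + 45 + 50 = $375.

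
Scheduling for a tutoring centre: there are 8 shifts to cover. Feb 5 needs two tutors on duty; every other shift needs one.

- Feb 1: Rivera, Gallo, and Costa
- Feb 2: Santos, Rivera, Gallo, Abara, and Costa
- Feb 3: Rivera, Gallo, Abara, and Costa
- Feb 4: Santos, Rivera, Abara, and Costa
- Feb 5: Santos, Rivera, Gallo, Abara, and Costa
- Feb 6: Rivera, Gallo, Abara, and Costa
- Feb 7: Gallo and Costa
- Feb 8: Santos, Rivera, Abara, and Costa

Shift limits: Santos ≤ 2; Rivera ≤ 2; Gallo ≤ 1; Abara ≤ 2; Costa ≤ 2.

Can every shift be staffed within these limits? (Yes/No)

One valid schedule: Feb 1→Rivera, Feb 2→Costa, Feb 3→Rivera, Feb 4→Santos, Feb 5→Abara+Costa, Feb 6→Abara, Feb 7→Gallo, Feb 8→Santos.
Loads: Santos 2/2, Rivera 2/2, Gallo 1/1, Abara 2/2, Costa 2/2 — all within limits.

Yes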